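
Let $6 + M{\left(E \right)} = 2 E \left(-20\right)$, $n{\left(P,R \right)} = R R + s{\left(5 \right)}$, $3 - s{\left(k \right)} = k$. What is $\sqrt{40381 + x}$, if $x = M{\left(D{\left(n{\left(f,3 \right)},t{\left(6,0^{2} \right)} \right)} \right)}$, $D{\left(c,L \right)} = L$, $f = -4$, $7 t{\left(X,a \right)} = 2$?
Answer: $\frac{\sqrt{1977815}}{7} \approx 200.91$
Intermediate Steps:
$s{\left(k \right)} = 3 - k$
$t{\left(X,a \right)} = \frac{2}{7}$ ($t{\left(X,a \right)} = \frac{1}{7} \cdot 2 = \frac{2}{7}$)
$n{\left(P,R \right)} = -2 + R^{2}$ ($n{\left(P,R \right)} = R R + \left(3 - 5\right) = R^{2} + \left(3 - 5\right) = R^{2} - 2 = -2 + R^{2}$)
$M{\left(E \right)} = -6 - 40 E$ ($M{\left(E \right)} = -6 + 2 E \left(-20\right) = -6 - 40 E$)
$x = - \frac{122}{7}$ ($x = -6 - \frac{80}{7} = - \frac{122}{7} \approx -17.429$)
$\sqrt{40381 + x} = \sqrt{40381 - \frac{122}{7}} = \sqrt{\frac{282545}{7}} = \frac{\sqrt{1977815}}{7}$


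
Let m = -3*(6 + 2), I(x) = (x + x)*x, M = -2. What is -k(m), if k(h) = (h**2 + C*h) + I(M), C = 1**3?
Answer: -560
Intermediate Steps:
C = 1
I(x) = 2*x**2 (I(x) = (2*x)*x = 2*x**2)
m = -24 (m = -3*8 = -24)
k(h) = 8 + h + h**2 (k(h) = (h**2 + 1*h) + 2*(-2)**2 = (h**2 + h) + 2*4 = (h + h**2) + 8 = 8 + h + h**2)
-k(m) = -(8 - 24 + (-24)**2) = -(8 - 24 + 576) = -1*560 = -560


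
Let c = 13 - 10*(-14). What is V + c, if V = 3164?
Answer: 3317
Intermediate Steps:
c = 153 (c = 13 + 140 = 153)
V + c = 3164 + 153 = 3317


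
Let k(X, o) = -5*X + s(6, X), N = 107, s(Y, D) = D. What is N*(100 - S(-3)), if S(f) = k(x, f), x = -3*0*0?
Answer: 10700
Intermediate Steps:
x = 0 (x = 0*0 = 0)
k(X, o) = -4*X (k(X, o) = -5*X + X = -4*X)
S(f) = 0 (S(f) = -4*0 = 0)
N*(100 - S(-3)) = 107*(100 - 1*0) = 107*(100 + 0) = 107*100 = 10700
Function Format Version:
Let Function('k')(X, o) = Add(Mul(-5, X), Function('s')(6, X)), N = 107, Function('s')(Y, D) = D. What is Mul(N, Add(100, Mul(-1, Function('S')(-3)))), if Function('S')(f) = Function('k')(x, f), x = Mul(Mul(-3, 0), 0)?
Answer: 10700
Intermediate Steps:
x = 0 (x = Mul(0, 0) = 0)
Function('k')(X, o) = Mul(-4, X) (Function('k')(X, o) = Add(Mul(-5, X), X) = Mul(-4, X))
Function('S')(f) = 0 (Function('S')(f) = Mul(-4, 0) = 0)
Mul(N, Add(100, Mul(-1, Function('S')(-3)))) = Mul(107, Add(100, Mul(-1, 0))) = Mul(107, Add(100, 0)) = Mul(107, 100) = 10700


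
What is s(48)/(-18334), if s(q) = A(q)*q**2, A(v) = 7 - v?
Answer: 47232/9167 ≈ 5.1524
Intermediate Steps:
s(q) = q**2*(7 - q) (s(q) = (7 - q)*q**2 = q**2*(7 - q))
s(48)/(-18334) = (48**2*(7 - 1*48))/(-18334) = (2304*(7 - 48))*(-1/18334) = (2304*(-41))*(-1/18334) = -94464*(-1/18334) = 47232/9167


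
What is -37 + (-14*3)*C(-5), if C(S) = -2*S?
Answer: -457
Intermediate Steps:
-37 + (-14*3)*C(-5) = -37 + (-14*3)*(-2*(-5)) = -37 - 42*10 = -37 - 420 = -457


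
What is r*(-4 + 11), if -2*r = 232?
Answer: -812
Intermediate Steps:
r = -116 (r = -½*232 = -116)
r*(-4 + 11) = -116*(-4 + 11) = -116*7 = -812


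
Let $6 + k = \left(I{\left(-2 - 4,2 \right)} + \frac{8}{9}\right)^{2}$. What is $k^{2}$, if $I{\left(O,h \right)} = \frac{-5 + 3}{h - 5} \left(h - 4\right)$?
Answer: $\frac{220900}{6561} \approx 33.669$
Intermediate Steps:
$I{\left(O,h \right)} = - \frac{2 \left(-4 + h\right)}{-5 + h}$ ($I{\left(O,h \right)} = - \frac{2}{-5 + h} \left(-4 + h\right) = - \frac{2 \left(-4 + h\right)}{-5 + h}$)
$k = - \frac{470}{81}$ ($k = -6 + \left(\frac{2 \left(4 - 2\right)}{-5 + 2} + \frac{8}{9}\right)^{2} = -6 + \left(\frac{2 \left(4 - 2\right)}{-3} + 8 \cdot \frac{1}{9}\right)^{2} = -6 + \left(2 \left(- \frac{1}{3}\right) 2 + \frac{8}{9}\right)^{2} = -6 + \left(- \frac{4}{3} + \frac{8}{9}\right)^{2} = -6 + \left(- \frac{4}{9}\right)^{2} = -6 + \frac{16}{81} = - \frac{470}{81} \approx -5.8025$)
$k^{2} = \left(- \frac{470}{81}\right)^{2} = \frac{220900}{6561}$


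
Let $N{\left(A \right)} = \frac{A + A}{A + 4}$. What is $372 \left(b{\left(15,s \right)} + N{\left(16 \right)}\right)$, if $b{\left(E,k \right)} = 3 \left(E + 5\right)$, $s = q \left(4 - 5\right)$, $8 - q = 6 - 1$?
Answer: $\frac{114576}{5} \approx 22915.0$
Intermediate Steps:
$q = 3$ ($q = 8 - \left(6 - 1\right) = 8 - 5 = 3$)
$N{\left(A \right)} = \frac{2 A}{4 + A}$
$s = -3$ ($s = 3 \left(4 - 5\right) = 3 \left(-1\right) = -3$)
$b{\left(E,k \right)} = 15 + 3 E$ ($b{\left(E,k \right)} = 3 \left(5 + E\right) = 15 + 3 E$)
$372 \left(b{\left(15,s \right)} + N{\left(16 \right)}\right) = 372 \left(\left(15 + 3 \cdot 15\right) + 2 \cdot 16 \frac{1}{4 + 16}\right) = 372 \left(\left(15 + 45\right) + 2 \cdot 16 \cdot \frac{1}{20}\right) = 372 \left(60 + 2 \cdot 16 \cdot \frac{1}{20}\right) = 372 \left(60 + \frac{8}{5}\right) = 372 \cdot \frac{308}{5} = \frac{114576}{5}$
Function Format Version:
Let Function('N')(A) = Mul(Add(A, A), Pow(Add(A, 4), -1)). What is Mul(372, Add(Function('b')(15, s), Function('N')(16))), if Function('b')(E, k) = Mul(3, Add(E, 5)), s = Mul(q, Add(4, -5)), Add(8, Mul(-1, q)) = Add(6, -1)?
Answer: Rational(114576, 5) ≈ 22915.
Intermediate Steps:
q = 3 (q = Add(8, Mul(-1, Add(6, -1))) = Add(8, Mul(-1, 5)) = Add(8, -5) = 3)
Function('N')(A) = Mul(2, A, Pow(Add(4, A), -1)) (Function('N')(A) = Mul(Mul(2, A), Pow(Add(4, A), -1)) = Mul(2, A, Pow(Add(4, A), -1)))
s = -3 (s = Mul(3, Add(4, -5)) = Mul(3, -1) = -3)
Function('b')(E, k) = Add(15, Mul(3, E)) (Function('b')(E, k) = Mul(3, Add(5, E)) = Add(15, Mul(3, E)))
Mul(372, Add(Function('b')(15, s), Function('N')(16))) = Mul(372, Add(Add(15, Mul(3, 15)), Mul(2, 16, Pow(Add(4, 16), -1)))) = Mul(372, Add(Add(15, 45), Mul(2, 16, Pow(20, -1)))) = Mul(372, Add(60, Mul(2, 16, Rational(1, 20)))) = Mul(372, Add(60, Rational(8, 5))) = Mul(372, Rational(308, 5)) = Rational(114576, 5)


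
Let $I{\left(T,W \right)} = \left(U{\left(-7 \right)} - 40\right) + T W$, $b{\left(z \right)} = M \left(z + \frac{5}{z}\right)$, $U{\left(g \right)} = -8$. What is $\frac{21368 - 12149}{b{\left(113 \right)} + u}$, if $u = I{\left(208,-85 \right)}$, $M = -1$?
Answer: $- \frac{1041747}{2016038} \approx -0.51673$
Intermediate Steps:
$b{\left(z \right)} = - z - \frac{5}{z}$ ($b{\left(z \right)} = - (z + \frac{5}{z}) = - z - \frac{5}{z}$)
$I{\left(T,W \right)} = -48 + T W$ ($I{\left(T,W \right)} = \left(-8 - 40\right) + T W = -48 + T W$)
$u = -17728$ ($u = -48 + 208 \left(-85\right) = -48 - 17680 = -17728$)
$\frac{21368 - 12149}{b{\left(113 \right)} + u} = \frac{21368 - 12149}{\left(\left(-1\right) 113 - \frac{5}{113}\right) - 17728} = \frac{9219}{\left(-113 - \frac{5}{113}\right) - 17728} = \frac{9219}{- \frac{12774}{113} - 17728} = \frac{9219}{- \frac{2016038}{113}} = 9219 \left(- \frac{113}{2016038}\right) = - \frac{1041747}{2016038}$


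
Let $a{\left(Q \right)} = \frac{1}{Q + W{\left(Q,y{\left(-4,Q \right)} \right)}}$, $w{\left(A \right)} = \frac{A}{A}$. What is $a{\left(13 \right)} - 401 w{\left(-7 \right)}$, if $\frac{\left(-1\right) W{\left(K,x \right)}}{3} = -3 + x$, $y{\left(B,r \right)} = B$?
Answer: $- \frac{13633}{34} \approx -400.97$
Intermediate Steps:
$w{\left(A \right)} = 1$
$W{\left(K,x \right)} = 9 - 3 x$ ($W{\left(K,x \right)} = - 3 \left(-3 + x\right) = 9 - 3 x$)
$a{\left(Q \right)} = \frac{1}{21 + Q}$ ($a{\left(Q \right)} = \frac{1}{Q + \left(9 - -12\right)} = \frac{1}{Q + \left(9 + 12\right)} = \frac{1}{Q + 21} = \frac{1}{21 + Q}$)
$a{\left(13 \right)} - 401 w{\left(-7 \right)} = \frac{1}{21 + 13} - 401 = \frac{1}{34} - 401 = - \frac{13633}{34}$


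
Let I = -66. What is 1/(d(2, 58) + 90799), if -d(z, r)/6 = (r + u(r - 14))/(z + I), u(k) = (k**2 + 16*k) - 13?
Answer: 32/2913623 ≈ 1.0983e-5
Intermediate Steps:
u(k) = -13 + k**2 + 16*k
d(z, r) = -6*(-237 + (-14 + r)**2 + 17*r)/(-66 + z) (d(z, r) = -6*(r + (-13 + (r - 14)**2 + 16*(r - 14)))/(z - 66) = -6*(r + (-13 + (-14 + r)**2 + 16*(-14 + r)))/(-66 + z) = -6*(r + (-13 + (-14 + r)**2 + (-224 + 16*r)))/(-66 + z) = -6*(r + (-237 + (-14 + r)**2 + 16*r))/(-66 + z) = -6*(-237 + (-14 + r)**2 + 17*r)/(-66 + z))
1/(d(2, 58) + 90799) = 1/(6*(41 - 1*58**2 + 11*58)/(-66 + 2) + 90799) = 1/(6*(41 - 1*3364 + 638)/(-64) + 90799) = 1/(6*(-1/64)*(41 - 3364 + 638) + 90799) = 1/(6*(-1/64)*(-2685) + 90799) = 1/(8055/32 + 90799) = 1/(2913623/32) = 32/2913623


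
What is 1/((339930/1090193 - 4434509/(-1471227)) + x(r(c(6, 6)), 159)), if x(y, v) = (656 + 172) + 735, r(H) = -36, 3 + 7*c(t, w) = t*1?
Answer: 1603921376811/2512263696819940 ≈ 0.00063844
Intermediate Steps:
c(t, w) = -3/7 + t/7 (c(t, w) = -3/7 + (t*1)/7 = -3/7 + t/7)
x(y, v) = 1563 (x(y, v) = 828 + 735 = 1563)
1/((339930/1090193 - 4434509/(-1471227)) + x(r(c(6, 6)), 159)) = 1/((339930/1090193 - 4434509/(-1471227)) + 1563) = 1/((339930*(1/1090193) - 4434509*(-1/1471227)) + 1563) = 1/((339930/1090193 + 4434509/1471227) + 1563) = 1/(5334584864347/1603921376811 + 1563) = 1/(2512263696819940/1603921376811) = 1603921376811/2512263696819940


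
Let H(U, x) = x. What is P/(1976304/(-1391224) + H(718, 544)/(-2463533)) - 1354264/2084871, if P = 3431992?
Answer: -1532713683682908424284436/634510545480637653 ≈ -2.4156e+6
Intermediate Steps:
P/(1976304/(-1391224) + H(718, 544)/(-2463533)) - 1354264/2084871 = 3431992/(1976304/(-1391224) + 544/(-2463533)) - 1354264/2084871 = 3431992/(1976304*(-1/1391224) + 544*(-1/2463533)) - 1354264*1/2084871 = 3431992/(-247038/173903 - 544/2463533) - 1354264/2084871 = 3431992/(-608680868486/428415779299) - 1354264/2084871 = 3431992*(-428415779299/608680868486) - 1354264/2084871 = -735159763613966804/304340434243 - 1354264/2084871 = -1532713683682908424284436/634510545480637653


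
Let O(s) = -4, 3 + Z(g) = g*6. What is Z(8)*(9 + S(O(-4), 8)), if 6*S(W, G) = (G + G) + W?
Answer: 495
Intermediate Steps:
Z(g) = -3 + 6*g (Z(g) = -3 + g*6 = -3 + 6*g)
S(W, G) = G/3 + W/6 (S(W, G) = ((G + G) + W)/6 = (2*G + W)/6 = (W + 2*G)/6 = G/3 + W/6)
Z(8)*(9 + S(O(-4), 8)) = (-3 + 6*8)*(9 + ((⅓)*8 + (⅙)*(-4))) = (-3 + 48)*(9 + (8/3 - ⅔)) = 45*(9 + 2) = 45*11 = 495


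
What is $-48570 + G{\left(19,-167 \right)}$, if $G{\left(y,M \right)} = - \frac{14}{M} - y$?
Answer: $- \frac{8114349}{167} \approx -48589.0$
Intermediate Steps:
$G{\left(y,M \right)} = - y - \frac{14}{M}$
$-48570 + G{\left(19,-167 \right)} = -48570 - \left(19 + \frac{14}{-167}\right) = -48570 - \frac{3159}{167} = - \frac{8114349}{167}$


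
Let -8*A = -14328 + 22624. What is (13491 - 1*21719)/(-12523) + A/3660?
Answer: 280789/751380 ≈ 0.37370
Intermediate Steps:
A = -1037 (A = -(-14328 + 22624)/8 = -⅛*8296 = -1037)
(13491 - 1*21719)/(-12523) + A/3660 = (13491 - 1*21719)/(-12523) - 1037/3660 = (13491 - 21719)*(-1/12523) - 1037*1/3660 = -8228*(-1/12523) - 17/60 = 8228/12523 - 17/60 = 280789/751380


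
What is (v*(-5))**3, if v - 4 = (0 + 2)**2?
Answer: -64000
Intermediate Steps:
v = 8 (v = 4 + (0 + 2)**2 = 4 + 2**2 = 4 + 4 = 8)
(v*(-5))**3 = (8*(-5))**3 = (-40)**3 = -64000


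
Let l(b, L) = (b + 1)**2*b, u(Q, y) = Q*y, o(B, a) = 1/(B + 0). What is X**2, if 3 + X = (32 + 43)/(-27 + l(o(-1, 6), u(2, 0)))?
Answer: 2704/81 ≈ 33.383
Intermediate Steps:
o(B, a) = 1/B
l(b, L) = b*(1 + b)**2 (l(b, L) = (1 + b)**2*b = b*(1 + b)**2)
X = -52/9 (X = -3 + (32 + 43)/(-27 + (1 + 1/(-1))**2/(-1)) = -3 + 75/(-27 - (1 - 1)**2) = -3 + 75/(-27 - 1*0**2) = -3 + 75/(-27 - 1*0) = -3 + 75/(-27 + 0) = -3 + 75/(-27) = -3 + 75*(-1/27) = -3 - 25/9 = -52/9 ≈ -5.7778)
X**2 = (-52/9)**2 = 2704/81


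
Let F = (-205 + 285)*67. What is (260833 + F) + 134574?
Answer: 400767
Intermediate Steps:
F = 5360 (F = 80*67 = 5360)
(260833 + F) + 134574 = (260833 + 5360) + 134574 = 266193 + 134574 = 400767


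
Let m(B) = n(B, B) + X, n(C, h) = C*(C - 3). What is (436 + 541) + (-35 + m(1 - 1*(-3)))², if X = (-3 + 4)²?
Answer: 1877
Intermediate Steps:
n(C, h) = C*(-3 + C)
X = 1 (X = 1² = 1)
m(B) = 1 + B*(-3 + B) (m(B) = B*(-3 + B) + 1 = 1 + B*(-3 + B))
(436 + 541) + (-35 + m(1 - 1*(-3)))² = (436 + 541) + (-35 + (1 + (1 - 1*(-3))*(-3 + (1 - 1*(-3)))))² = 977 + (-35 + (1 + (1 + 3)*(-3 + (1 + 3))))² = 977 + (-35 + (1 + 4*(-3 + 4)))² = 977 + (-35 + (1 + 4*1))² = 977 + (-35 + (1 + 4))² = 977 + (-35 + 5)² = 977 + (-30)² = 977 + 900 = 1877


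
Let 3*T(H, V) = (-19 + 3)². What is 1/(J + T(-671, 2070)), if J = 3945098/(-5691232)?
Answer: 8536848/722560049 ≈ 0.011815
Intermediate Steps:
T(H, V) = 256/3 (T(H, V) = (-19 + 3)²/3 = (⅓)*(-16)² = (⅓)*256 = 256/3)
J = -1972549/2845616 (J = 3945098*(-1/5691232) = -1972549/2845616 ≈ -0.69319)
1/(J + T(-671, 2070)) = 1/(-1972549/2845616 + 256/3) = 1/(722560049/8536848) = 8536848/722560049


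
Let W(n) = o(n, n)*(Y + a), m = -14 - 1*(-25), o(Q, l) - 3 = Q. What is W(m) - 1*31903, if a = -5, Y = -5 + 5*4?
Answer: -31763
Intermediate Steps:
o(Q, l) = 3 + Q
Y = 15 (Y = -5 + 20 = 15)
m = 11 (m = -14 + 25 = 11)
W(n) = 30 + 10*n (W(n) = (3 + n)*(15 - 5) = (3 + n)*10 = 30 + 10*n)
W(m) - 1*31903 = (30 + 10*11) - 1*31903 = (30 + 110) - 31903 = 140 - 31903 = -31763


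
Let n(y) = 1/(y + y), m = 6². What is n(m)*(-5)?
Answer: -5/72 ≈ -0.069444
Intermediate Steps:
m = 36
n(y) = 1/(2*y)
n(m)*(-5) = ((½)/36)*(-5) = ((½)*(1/36))*(-5) = (1/72)*(-5) = -5/72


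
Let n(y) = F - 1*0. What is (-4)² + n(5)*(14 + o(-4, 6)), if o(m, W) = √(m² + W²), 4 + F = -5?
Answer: -110 - 18*√13 ≈ -174.90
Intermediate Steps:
F = -9 (F = -4 - 5 = -9)
n(y) = -9 (n(y) = -9 - 1*0 = -9 + 0 = -9)
o(m, W) = √(W² + m²)
(-4)² + n(5)*(14 + o(-4, 6)) = (-4)² - 9*(14 + √(6² + (-4)²)) = 16 - 9*(14 + √(36 + 16)) = 16 - 9*(14 + √52) = 16 - 9*(14 + 2*√13) = 16 + (-126 - 18*√13) = -110 - 18*√13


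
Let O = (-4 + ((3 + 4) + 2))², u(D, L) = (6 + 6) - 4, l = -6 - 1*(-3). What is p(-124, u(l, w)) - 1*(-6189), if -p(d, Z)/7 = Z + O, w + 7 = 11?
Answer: 5958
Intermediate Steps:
w = 4 (w = -7 + 11 = 4)
l = -3 (l = -6 + 3 = -3)
u(D, L) = 8 (u(D, L) = 12 - 4 = 8)
O = 25 (O = (-4 + (7 + 2))² = (-4 + 9)² = 5² = 25)
p(d, Z) = -175 - 7*Z (p(d, Z) = -7*(Z + 25) = -7*(25 + Z) = -175 - 7*Z)
p(-124, u(l, w)) - 1*(-6189) = (-175 - 7*8) - 1*(-6189) = (-175 - 56) + 6189 = -231 + 6189 = 5958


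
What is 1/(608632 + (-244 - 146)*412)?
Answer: 1/447952 ≈ 2.2324e-6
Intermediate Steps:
1/(608632 + (-244 - 146)*412) = 1/(608632 - 390*412) = 1/(608632 - 160680) = 1/447952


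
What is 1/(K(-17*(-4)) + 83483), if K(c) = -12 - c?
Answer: 1/83403 ≈ 1.1990e-5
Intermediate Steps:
1/(K(-17*(-4)) + 83483) = 1/((-12 - (-17)*(-4)) + 83483) = 1/((-12 - 1*68) + 83483) = 1/((-12 - 68) + 83483) = 1/(-80 + 83483) = 1/83403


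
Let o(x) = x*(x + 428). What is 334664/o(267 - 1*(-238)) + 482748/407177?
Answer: 363721444948/191847551205 ≈ 1.8959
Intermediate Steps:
o(x) = x*(428 + x)
334664/o(267 - 1*(-238)) + 482748/407177 = 334664/(((267 - 1*(-238))*(428 + (267 - 1*(-238))))) + 482748/407177 = 334664/(((267 + 238)*(428 + (267 + 238)))) + 482748*(1/407177) = 334664/((505*(428 + 505))) + 482748/407177 = 334664/((505*933)) + 482748/407177 = 334664/471165 + 482748/407177 = 363721444948/191847551205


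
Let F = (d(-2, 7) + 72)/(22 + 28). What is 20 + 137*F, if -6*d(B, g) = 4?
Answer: 16159/75 ≈ 215.45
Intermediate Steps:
d(B, g) = -2/3 (d(B, g) = -1/6*4 = -2/3)
F = 107/75 (F = (-2/3 + 72)/(22 + 28) = (214/3)/50 = (214/3)*(1/50) = 107/75 ≈ 1.4267)
20 + 137*F = 20 + 137*(107/75) = 20 + 14659/75 = 16159/75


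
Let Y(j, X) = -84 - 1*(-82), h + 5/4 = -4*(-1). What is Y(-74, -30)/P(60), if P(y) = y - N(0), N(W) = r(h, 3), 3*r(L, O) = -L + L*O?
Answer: -12/349 ≈ -0.034384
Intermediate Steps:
h = 11/4 (h = -5/4 - 4*(-1) = -5/4 + 4 = 11/4 ≈ 2.7500)
r(L, O) = -L/3 + L*O/3 (r(L, O) = (-L + L*O)/3 = -L/3 + L*O/3)
N(W) = 11/6 (N(W) = (1/3)*(11/4)*(-1 + 3) = (1/3)*(11/4)*2 = 11/6)
Y(j, X) = -2 (Y(j, X) = -84 + 82 = -2)
P(y) = -11/6 + y (P(y) = y - 1*11/6 = y - 11/6 = -11/6 + y)
Y(-74, -30)/P(60) = -2/(-11/6 + 60) = -2/349/6 = -2*6/349 = -12/349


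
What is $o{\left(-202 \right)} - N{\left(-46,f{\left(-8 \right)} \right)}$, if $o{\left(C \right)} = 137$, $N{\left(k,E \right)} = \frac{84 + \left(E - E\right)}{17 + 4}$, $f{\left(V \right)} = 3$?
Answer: $133$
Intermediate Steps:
$N{\left(k,E \right)} = 4$ ($N{\left(k,E \right)} = \frac{84 + 0}{21} = 84 \cdot \frac{1}{21} = 4$)
$o{\left(-202 \right)} - N{\left(-46,f{\left(-8 \right)} \right)} = 137 - 4 = 133$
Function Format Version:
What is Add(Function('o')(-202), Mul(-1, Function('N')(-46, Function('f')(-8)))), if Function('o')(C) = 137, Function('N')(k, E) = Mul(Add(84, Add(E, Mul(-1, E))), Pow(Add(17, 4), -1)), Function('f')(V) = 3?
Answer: 133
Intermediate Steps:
Function('N')(k, E) = 4 (Function('N')(k, E) = Mul(Add(84, 0), Pow(21, -1)) = Mul(84, Rational(1, 21)) = 4)
Add(Function('o')(-202), Mul(-1, Function('N')(-46, Function('f')(-8)))) = Add(137, Mul(-1, 4)) = Add(137, -4) = 133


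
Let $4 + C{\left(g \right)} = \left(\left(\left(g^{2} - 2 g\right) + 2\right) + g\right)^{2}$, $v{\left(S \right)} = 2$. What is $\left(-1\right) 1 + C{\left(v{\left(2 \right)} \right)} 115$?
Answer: $1379$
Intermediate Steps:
$C{\left(g \right)} = -4 + \left(2 + g^{2} - g\right)^{2}$ ($C{\left(g \right)} = -4 + \left(\left(\left(g^{2} - 2 g\right) + 2\right) + g\right)^{2} = -4 + \left(\left(2 + g^{2} - 2 g\right) + g\right)^{2} = -4 + \left(2 + g^{2} - g\right)^{2}$)
$\left(-1\right) 1 + C{\left(v{\left(2 \right)} \right)} 115 = \left(-1\right) 1 + \left(-4 + \left(2 + 2^{2} - 2\right)^{2}\right) 115 = -1 + \left(-4 + \left(2 + 4 - 2\right)^{2}\right) 115 = -1 + \left(-4 + 4^{2}\right) 115 = -1 + \left(-4 + 16\right) 115 = -1 + 12 \cdot 115 = -1 + 1380 = 1379$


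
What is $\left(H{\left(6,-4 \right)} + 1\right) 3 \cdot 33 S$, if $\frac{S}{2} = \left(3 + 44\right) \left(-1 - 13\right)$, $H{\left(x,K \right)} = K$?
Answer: $390852$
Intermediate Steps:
$S = -1316$ ($S = 2 \left(3 + 44\right) \left(-1 - 13\right) = 2 \cdot 47 \left(-14\right) = 2 \left(-658\right) = -1316$)
$\left(H{\left(6,-4 \right)} + 1\right) 3 \cdot 33 S = \left(-4 + 1\right) 3 \cdot 33 \left(-1316\right) = \left(-3\right) 3 \cdot 33 \left(-1316\right) = \left(-9\right) 33 \left(-1316\right) = \left(-297\right) \left(-1316\right) = 390852$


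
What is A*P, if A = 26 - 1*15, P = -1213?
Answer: -13343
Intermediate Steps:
A = 11 (A = 26 - 15 = 11)
A*P = 11*(-1213) = -13343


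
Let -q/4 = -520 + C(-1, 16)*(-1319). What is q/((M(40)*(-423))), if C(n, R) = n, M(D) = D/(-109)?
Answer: -1853/90 ≈ -20.589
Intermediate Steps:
M(D) = -D/109 (M(D) = D*(-1/109) = -D/109)
q = -3196 (q = -4*(-520 - 1*(-1319)) = -4*(-520 + 1319) = -4*799 = -3196)
q/((M(40)*(-423))) = -3196/(-1/109*40*(-423)) = -3196/((-40/109*(-423))) = -3196/16920/109 = -3196*109/16920 = -1853/90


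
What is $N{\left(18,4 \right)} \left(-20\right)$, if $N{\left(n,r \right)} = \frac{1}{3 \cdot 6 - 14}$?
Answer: $-5$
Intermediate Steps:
$N{\left(n,r \right)} = \frac{1}{4}$ ($N{\left(n,r \right)} = \frac{1}{18 - 14} = \frac{1}{4}$)
$N{\left(18,4 \right)} \left(-20\right) = \frac{1}{4} \left(-20\right) = -5$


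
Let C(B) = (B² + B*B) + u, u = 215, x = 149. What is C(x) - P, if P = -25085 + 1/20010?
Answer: 1394737019/20010 ≈ 69702.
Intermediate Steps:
P = -501950849/20010 (P = -25085 + 1/20010 = -501950849/20010 ≈ -25085.)
C(B) = 215 + 2*B² (C(B) = (B² + B*B) + 215 = (B² + B²) + 215 = 2*B² + 215 = 215 + 2*B²)
C(x) - P = (215 + 2*149²) - 1*(-501950849/20010) = (215 + 2*22201) + 501950849/20010 = (215 + 44402) + 501950849/20010 = 44617 + 501950849/20010 = 1394737019/20010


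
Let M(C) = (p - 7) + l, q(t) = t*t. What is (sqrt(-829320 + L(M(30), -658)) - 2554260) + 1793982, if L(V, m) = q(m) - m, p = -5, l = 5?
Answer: -760278 + I*sqrt(395698) ≈ -7.6028e+5 + 629.04*I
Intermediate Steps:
q(t) = t**2
M(C) = -7 (M(C) = (-5 - 7) + 5 = -12 + 5 = -7)
L(V, m) = m**2 - m
(sqrt(-829320 + L(M(30), -658)) - 2554260) + 1793982 = (sqrt(-829320 - 658*(-1 - 658)) - 2554260) + 1793982 = (sqrt(-829320 - 658*(-659)) - 2554260) + 1793982 = (sqrt(-829320 + 433622) - 2554260) + 1793982 = (sqrt(-395698) - 2554260) + 1793982 = (I*sqrt(395698) - 2554260) + 1793982 = (-2554260 + I*sqrt(395698)) + 1793982 = -760278 + I*sqrt(395698)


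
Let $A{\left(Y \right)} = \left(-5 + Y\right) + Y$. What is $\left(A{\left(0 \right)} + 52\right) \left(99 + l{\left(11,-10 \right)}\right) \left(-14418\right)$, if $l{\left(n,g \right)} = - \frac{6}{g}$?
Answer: $- \frac{337467708}{5} \approx -6.7494 \cdot 10^{7}$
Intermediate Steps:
$A{\left(Y \right)} = -5 + 2 Y$
$\left(A{\left(0 \right)} + 52\right) \left(99 + l{\left(11,-10 \right)}\right) \left(-14418\right) = \left(\left(-5 + 2 \cdot 0\right) + 52\right) \left(99 - \frac{6}{-10}\right) \left(-14418\right) = \left(\left(-5 + 0\right) + 52\right) \left(99 - - \frac{3}{5}\right) \left(-14418\right) = \left(-5 + 52\right) \left(99 + \frac{3}{5}\right) \left(-14418\right) = 47 \cdot \frac{498}{5} \left(-14418\right) = \frac{23406}{5} \left(-14418\right) = - \frac{337467708}{5}$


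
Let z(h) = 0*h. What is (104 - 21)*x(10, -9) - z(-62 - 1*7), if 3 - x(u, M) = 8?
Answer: -415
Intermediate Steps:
x(u, M) = -5 (x(u, M) = 3 - 1*8 = 3 - 8 = -5)
z(h) = 0
(104 - 21)*x(10, -9) - z(-62 - 1*7) = (104 - 21)*(-5) - 1*0 = 83*(-5) + 0 = -415 + 0 = -415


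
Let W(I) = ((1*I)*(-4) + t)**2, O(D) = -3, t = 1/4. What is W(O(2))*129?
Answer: 309729/16 ≈ 19358.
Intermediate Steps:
t = 1/4 (t = 1*(1/4) = 1/4 ≈ 0.25000)
W(I) = (1/4 - 4*I)**2 (W(I) = ((1*I)*(-4) + 1/4)**2 = (I*(-4) + 1/4)**2 = (-4*I + 1/4)**2 = (1/4 - 4*I)**2)
W(O(2))*129 = ((-1 + 16*(-3))**2/16)*129 = ((-1 - 48)**2/16)*129 = ((1/16)*(-49)**2)*129 = ((1/16)*2401)*129 = (2401/16)*129 = 309729/16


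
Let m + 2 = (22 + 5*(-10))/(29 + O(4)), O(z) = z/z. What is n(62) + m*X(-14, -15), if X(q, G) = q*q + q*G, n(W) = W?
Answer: -16934/15 ≈ -1128.9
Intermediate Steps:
O(z) = 1
m = -44/15 (m = -2 + (22 + 5*(-10))/(29 + 1) = -2 + (22 - 50)/30 = -2 - 28*1/30 = -2 - 14/15 = -44/15 ≈ -2.9333)
X(q, G) = q² + G*q
n(62) + m*X(-14, -15) = 62 - (-616)*(-15 - 14)/15 = 62 - (-616)*(-29)/15 = 62 - 44/15*406 = 62 - 17864/15 = -16934/15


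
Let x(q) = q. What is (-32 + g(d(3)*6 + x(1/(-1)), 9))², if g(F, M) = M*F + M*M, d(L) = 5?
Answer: 96100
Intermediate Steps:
g(F, M) = M² + F*M (g(F, M) = F*M + M² = M² + F*M)
(-32 + g(d(3)*6 + x(1/(-1)), 9))² = (-32 + 9*((5*6 + 1/(-1)) + 9))² = (-32 + 9*((30 - 1) + 9))² = (-32 + 9*(29 + 9))² = (-32 + 9*38)² = (-32 + 342)² = 310² = 96100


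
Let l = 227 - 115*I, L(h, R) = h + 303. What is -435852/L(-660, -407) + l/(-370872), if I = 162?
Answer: 3169644565/2596104 ≈ 1220.9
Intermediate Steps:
L(h, R) = 303 + h
l = -18403 (l = 227 - 115*162 = 227 - 18630 = -18403)
-435852/L(-660, -407) + l/(-370872) = -435852/(303 - 660) - 18403/(-370872) = -435852/(-357) - 18403*(-1/370872) = -435852*(-1/357) + 18403/370872 = 145284/119 + 18403/370872 = 3169644565/2596104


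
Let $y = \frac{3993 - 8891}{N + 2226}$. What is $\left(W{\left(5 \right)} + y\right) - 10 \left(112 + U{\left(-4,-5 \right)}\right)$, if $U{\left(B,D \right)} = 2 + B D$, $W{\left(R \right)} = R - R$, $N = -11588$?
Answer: $- \frac{202261}{151} \approx -1339.5$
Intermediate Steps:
$y = \frac{79}{151}$ ($y = \frac{3993 - 8891}{-11588 + 2226} = - \frac{4898}{-9362} = \left(-4898\right) \left(- \frac{1}{9362}\right) = \frac{79}{151} \approx 0.52318$)
$W{\left(R \right)} = 0$
$\left(W{\left(5 \right)} + y\right) - 10 \left(112 + U{\left(-4,-5 \right)}\right) = \left(0 + \frac{79}{151}\right) - 10 \left(112 + \left(2 - -20\right)\right) = \frac{79}{151} - 10 \left(112 + \left(2 + 20\right)\right) = \frac{79}{151} - 10 \left(112 + 22\right) = \frac{79}{151} - 1340 = - \frac{202261}{151}$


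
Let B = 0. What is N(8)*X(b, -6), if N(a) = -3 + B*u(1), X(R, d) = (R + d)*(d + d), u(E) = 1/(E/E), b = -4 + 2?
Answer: -288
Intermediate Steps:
b = -2
u(E) = 1 (u(E) = 1/1 = 1)
X(R, d) = 2*d*(R + d) (X(R, d) = (R + d)*(2*d) = 2*d*(R + d))
N(a) = -3 (N(a) = -3 + 0*1 = -3 + 0 = -3)
N(8)*X(b, -6) = -6*(-6)*(-2 - 6) = -6*(-6)*(-8) = -3*96 = -288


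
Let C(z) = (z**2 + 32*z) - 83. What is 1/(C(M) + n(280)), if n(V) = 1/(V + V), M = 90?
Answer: 560/6102321 ≈ 9.1768e-5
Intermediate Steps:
n(V) = 1/(2*V)
C(z) = -83 + z**2 + 32*z
1/(C(M) + n(280)) = 1/((-83 + 90**2 + 32*90) + (1/2)/280) = 1/((-83 + 8100 + 2880) + (1/2)*(1/280)) = 1/(10897 + 1/560) = 1/(6102321/560) = 560/6102321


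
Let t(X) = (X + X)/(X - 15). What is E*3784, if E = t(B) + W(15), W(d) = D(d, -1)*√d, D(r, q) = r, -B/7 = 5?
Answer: 26488/5 + 56760*√15 ≈ 2.2513e+5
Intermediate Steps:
B = -35 (B = -7*5 = -35)
t(X) = 2*X/(-15 + X) (t(X) = (2*X)/(-15 + X) = 2*X/(-15 + X))
W(d) = d^(3/2) (W(d) = d*√d = d^(3/2))
E = 7/5 + 15*√15 (E = 2*(-35)/(-15 - 35) + 15^(3/2) = 2*(-35)/(-50) + 15*√15 = 2*(-35)*(-1/50) + 15*√15 = 7/5 + 15*√15 ≈ 59.495)
E*3784 = (7/5 + 15*√15)*3784 = 26488/5 + 56760*√15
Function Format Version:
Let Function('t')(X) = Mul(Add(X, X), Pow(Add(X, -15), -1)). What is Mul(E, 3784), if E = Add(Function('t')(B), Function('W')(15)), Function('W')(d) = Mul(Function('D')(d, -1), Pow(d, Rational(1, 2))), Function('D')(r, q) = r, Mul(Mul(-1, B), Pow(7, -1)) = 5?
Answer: Add(Rational(26488, 5), Mul(56760, Pow(15, Rational(1, 2)))) ≈ 2.2513e+5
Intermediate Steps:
B = -35 (B = Mul(-7, 5) = -35)
Function('t')(X) = Mul(2, X, Pow(Add(-15, X), -1)) (Function('t')(X) = Mul(Mul(2, X), Pow(Add(-15, X), -1)) = Mul(2, X, Pow(Add(-15, X), -1)))
Function('W')(d) = Pow(d, Rational(3, 2)) (Function('W')(d) = Mul(d, Pow(d, Rational(1, 2))) = Pow(d, Rational(3, 2)))
E = Add(Rational(7, 5), Mul(15, Pow(15, Rational(1, 2)))) (E = Add(Mul(2, -35, Pow(Add(-15, -35), -1)), Pow(15, Rational(3, 2))) = Add(Mul(2, -35, Pow(-50, -1)), Mul(15, Pow(15, Rational(1, 2)))) = Add(Mul(2, -35, Rational(-1, 50)), Mul(15, Pow(15, Rational(1, 2)))) = Add(Rational(7, 5), Mul(15, Pow(15, Rational(1, 2)))) ≈ 59.495)
Mul(E, 3784) = Mul(Add(Rational(7, 5), Mul(15, Pow(15, Rational(1, 2)))), 3784) = Add(Rational(26488, 5), Mul(56760, Pow(15, Rational(1, 2))))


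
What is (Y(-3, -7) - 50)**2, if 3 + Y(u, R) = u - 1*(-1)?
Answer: 3025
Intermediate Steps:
Y(u, R) = -2 + u (Y(u, R) = -3 + (u - 1*(-1)) = -3 + (u + 1) = -3 + (1 + u) = -2 + u)
(Y(-3, -7) - 50)**2 = ((-2 - 3) - 50)**2 = (-5 - 50)**2 = (-55)**2 = 3025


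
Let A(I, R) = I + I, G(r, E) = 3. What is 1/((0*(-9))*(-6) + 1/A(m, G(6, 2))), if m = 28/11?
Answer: 56/11 ≈ 5.0909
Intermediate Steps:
m = 28/11 (m = 28*(1/11) = 28/11 ≈ 2.5455)
A(I, R) = 2*I
1/((0*(-9))*(-6) + 1/A(m, G(6, 2))) = 1/((0*(-9))*(-6) + 1/(2*(28/11))) = 1/(0*(-6) + 1/(56/11)) = 1/(0 + 11/56) = 1/(11/56) = 56/11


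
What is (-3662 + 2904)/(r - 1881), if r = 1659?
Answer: 379/111 ≈ 3.4144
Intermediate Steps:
(-3662 + 2904)/(r - 1881) = (-3662 + 2904)/(1659 - 1881) = -758/(-222) = -758*(-1/222) = 379/111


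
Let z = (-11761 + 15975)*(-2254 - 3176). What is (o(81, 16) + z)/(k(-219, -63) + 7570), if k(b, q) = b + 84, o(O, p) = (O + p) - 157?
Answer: -4576416/1487 ≈ -3077.6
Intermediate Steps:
o(O, p) = -157 + O + p
z = -22882020 (z = 4214*(-5430) = -22882020)
k(b, q) = 84 + b
(o(81, 16) + z)/(k(-219, -63) + 7570) = ((-157 + 81 + 16) - 22882020)/((84 - 219) + 7570) = (-60 - 22882020)/(-135 + 7570) = -22882080/7435 = -22882080*1/7435 = -4576416/1487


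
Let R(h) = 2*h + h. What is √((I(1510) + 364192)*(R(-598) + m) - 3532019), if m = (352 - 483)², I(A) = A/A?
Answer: 18*√17262413 ≈ 74787.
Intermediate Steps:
R(h) = 3*h
I(A) = 1
m = 17161 (m = (-131)² = 17161)
√((I(1510) + 364192)*(R(-598) + m) - 3532019) = √((1 + 364192)*(3*(-598) + 17161) - 3532019) = √(364193*(-1794 + 17161) - 3532019) = √(364193*15367 - 3532019) = √(5596553831 - 3532019) = √5593021812 = 18*√17262413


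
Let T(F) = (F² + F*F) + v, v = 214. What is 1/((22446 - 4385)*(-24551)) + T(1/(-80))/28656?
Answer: 33739040236579/4517872977356800 ≈ 0.0074679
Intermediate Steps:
T(F) = 214 + 2*F² (T(F) = (F² + F*F) + 214 = (F² + F²) + 214 = 2*F² + 214 = 214 + 2*F²)
1/((22446 - 4385)*(-24551)) + T(1/(-80))/28656 = 1/((22446 - 4385)*(-24551)) + (214 + 2*(1/(-80))²)/28656 = -1/24551/18061 + (214 + 2*(-1/80)²)*(1/28656) = (1/18061)*(-1/24551) + (214 + 2*(1/6400))*(1/28656) = -1/443415611 + (214 + 1/3200)*(1/28656) = -1/443415611 + (684801/3200)*(1/28656) = -1/443415611 + 76089/10188800 = 33739040236579/4517872977356800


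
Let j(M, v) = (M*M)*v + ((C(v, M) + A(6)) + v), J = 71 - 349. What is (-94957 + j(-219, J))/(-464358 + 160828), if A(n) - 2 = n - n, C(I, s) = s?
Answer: 1342861/30353 ≈ 44.241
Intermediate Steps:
J = -278
A(n) = 2 (A(n) = 2 + (n - n) = 2 + 0 = 2)
j(M, v) = 2 + M + v + v*M² (j(M, v) = (M*M)*v + ((M + 2) + v) = M²*v + ((2 + M) + v) = v*M² + (2 + M + v) = 2 + M + v + v*M²)
(-94957 + j(-219, J))/(-464358 + 160828) = (-94957 + (2 - 219 - 278 - 278*(-219)²))/(-464358 + 160828) = (-94957 + (2 - 219 - 278 - 278*47961))/(-303530) = (-94957 + (2 - 219 - 278 - 13333158))*(-1/303530) = (-94957 - 13333653)*(-1/303530) = -13428610*(-1/303530) = 1342861/30353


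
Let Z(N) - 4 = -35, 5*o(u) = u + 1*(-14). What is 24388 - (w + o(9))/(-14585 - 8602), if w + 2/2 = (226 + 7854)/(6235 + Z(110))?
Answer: 877066545274/35963037 ≈ 24388.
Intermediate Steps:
o(u) = -14/5 + u/5 (o(u) = (u + 1*(-14))/5 = (u - 14)/5 = (-14 + u)/5 = -14/5 + u/5)
Z(N) = -31 (Z(N) = 4 - 35 = -31)
w = 469/1551 (w = -1 + (226 + 7854)/(6235 - 31) = -1 + 8080/6204 = -1 + 8080*(1/6204) = -1 + 2020/1551 = 469/1551 ≈ 0.30239)
24388 - (w + o(9))/(-14585 - 8602) = 24388 - (469/1551 + (-14/5 + (⅕)*9))/(-14585 - 8602) = 24388 - (469/1551 + (-14/5 + 9/5))/(-23187) = 24388 - (469/1551 - 1)*(-1)/23187 = 24388 - (-1082)*(-1)/(1551*23187) = 24388 - 1*1082/35963037 = 24388 - 1082/35963037 = 877066545274/35963037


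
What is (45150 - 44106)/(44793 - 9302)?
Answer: 1044/35491 ≈ 0.029416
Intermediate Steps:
(45150 - 44106)/(44793 - 9302) = 1044/35491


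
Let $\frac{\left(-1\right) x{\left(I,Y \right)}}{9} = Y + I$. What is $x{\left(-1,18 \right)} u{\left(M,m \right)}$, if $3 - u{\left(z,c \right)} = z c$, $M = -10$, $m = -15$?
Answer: $22491$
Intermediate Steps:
$x{\left(I,Y \right)} = - 9 I - 9 Y$ ($x{\left(I,Y \right)} = - 9 \left(Y + I\right) = - 9 \left(I + Y\right) = - 9 I - 9 Y$)
$u{\left(z,c \right)} = 3 - c z$ ($u{\left(z,c \right)} = 3 - z c = 3 - c z$)
$x{\left(-1,18 \right)} u{\left(M,m \right)} = \left(\left(-9\right) \left(-1\right) - 162\right) \left(3 - \left(-15\right) \left(-10\right)\right) = \left(9 - 162\right) \left(3 - 150\right) = \left(-153\right) \left(-147\right) = 22491$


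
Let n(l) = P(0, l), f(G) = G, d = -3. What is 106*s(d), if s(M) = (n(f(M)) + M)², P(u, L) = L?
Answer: 3816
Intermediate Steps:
n(l) = l
s(M) = 4*M² (s(M) = (M + M)² = (2*M)² = 4*M²)
106*s(d) = 106*(4*(-3)²) = 106*(4*9) = 106*36 = 3816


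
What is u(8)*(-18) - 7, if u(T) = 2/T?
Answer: -23/2 ≈ -11.500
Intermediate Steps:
u(8)*(-18) - 7 = (2/8)*(-18) - 7 = (2*(⅛))*(-18) - 7 = (¼)*(-18) - 7 = -9/2 - 7 = -23/2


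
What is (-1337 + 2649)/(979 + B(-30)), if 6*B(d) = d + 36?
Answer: 328/245 ≈ 1.3388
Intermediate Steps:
B(d) = 6 + d/6 (B(d) = (d + 36)/6 = (36 + d)/6 = 6 + d/6)
(-1337 + 2649)/(979 + B(-30)) = (-1337 + 2649)/(979 + (6 + (⅙)*(-30))) = 1312/(979 + (6 - 5)) = 1312/(979 + 1) = 1312/980 = 1312*(1/980) = 328/245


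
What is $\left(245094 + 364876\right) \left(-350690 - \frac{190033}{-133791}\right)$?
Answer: $- \frac{28619167642497290}{133791} \approx -2.1391 \cdot 10^{11}$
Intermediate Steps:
$\left(245094 + 364876\right) \left(-350690 - \frac{190033}{-133791}\right) = 609970 \left(-350690 - - \frac{190033}{133791}\right) = 609970 \left(-350690 + \frac{190033}{133791}\right) = 609970 \left(- \frac{46918975757}{133791}\right) = - \frac{28619167642497290}{133791}$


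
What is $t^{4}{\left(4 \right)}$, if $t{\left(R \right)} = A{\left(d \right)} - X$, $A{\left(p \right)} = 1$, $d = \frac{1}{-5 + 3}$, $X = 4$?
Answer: $81$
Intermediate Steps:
$d = - \frac{1}{2}$ ($d = \frac{1}{-2} = - \frac{1}{2} \approx -0.5$)
$t{\left(R \right)} = -3$ ($t{\left(R \right)} = 1 - 4 = -3$)
$t^{4}{\left(4 \right)} = \left(-3\right)^{4} = 81$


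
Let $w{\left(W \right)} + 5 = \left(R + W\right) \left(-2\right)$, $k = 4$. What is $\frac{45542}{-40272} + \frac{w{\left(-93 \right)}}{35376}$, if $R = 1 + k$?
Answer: $- \frac{33420985}{29680464} \approx -1.126$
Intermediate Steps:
$R = 5$ ($R = 1 + 4 = 5$)
$w{\left(W \right)} = -15 - 2 W$ ($w{\left(W \right)} = -5 + \left(5 + W\right) \left(-2\right) = -5 - \left(10 + 2 W\right) = -15 - 2 W$)
$\frac{45542}{-40272} + \frac{w{\left(-93 \right)}}{35376} = \frac{45542}{-40272} + \frac{-15 - -186}{35376} = 45542 \left(- \frac{1}{40272}\right) + \left(-15 + 186\right) \frac{1}{35376} = - \frac{22771}{20136} + 171 \cdot \frac{1}{35376} = - \frac{22771}{20136} + \frac{57}{11792} = - \frac{33420985}{29680464}$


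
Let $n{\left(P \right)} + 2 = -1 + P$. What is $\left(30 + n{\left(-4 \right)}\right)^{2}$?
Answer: $529$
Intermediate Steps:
$n{\left(P \right)} = -3 + P$ ($n{\left(P \right)} = -2 + \left(-1 + P\right) = -3 + P$)
$\left(30 + n{\left(-4 \right)}\right)^{2} = \left(30 - 7\right)^{2} = 23^{2} = 529$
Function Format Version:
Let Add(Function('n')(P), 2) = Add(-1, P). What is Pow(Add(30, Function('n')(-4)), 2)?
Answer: 529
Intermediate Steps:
Function('n')(P) = Add(-3, P) (Function('n')(P) = Add(-2, Add(-1, P)) = Add(-3, P))
Pow(Add(30, Function('n')(-4)), 2) = Pow(Add(30, Add(-3, -4)), 2) = Pow(Add(30, -7), 2) = Pow(23, 2) = 529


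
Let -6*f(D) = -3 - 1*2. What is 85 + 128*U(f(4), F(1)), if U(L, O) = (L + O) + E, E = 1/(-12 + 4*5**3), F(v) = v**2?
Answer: 58547/183 ≈ 319.93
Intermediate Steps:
E = 1/488 (E = 1/(-12 + 4*125) = 1/(-12 + 500) = 1/488 ≈ 0.0020492)
f(D) = 5/6 (f(D) = -(-3 - 1*2)/6 = -(-3 - 2)/6 = -1/6*(-5) = 5/6)
U(L, O) = 1/488 + L + O (U(L, O) = (L + O) + 1/488 = 1/488 + L + O)
85 + 128*U(f(4), F(1)) = 85 + 128*(1/488 + 5/6 + 1**2) = 85 + 128*(1/488 + 5/6 + 1) = 85 + 128*(2687/1464) = 85 + 42992/183 = 58547/183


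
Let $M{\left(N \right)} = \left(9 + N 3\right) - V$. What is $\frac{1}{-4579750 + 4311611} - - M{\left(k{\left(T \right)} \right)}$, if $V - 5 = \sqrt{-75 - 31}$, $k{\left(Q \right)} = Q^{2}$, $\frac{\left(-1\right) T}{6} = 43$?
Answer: $\frac{53546285743}{268139} - i \sqrt{106} \approx 1.997 \cdot 10^{5} - 10.296 i$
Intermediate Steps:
$T = -258$ ($T = \left(-6\right) 43 = -258$)
$V = 5 + i \sqrt{106}$ ($V = 5 + \sqrt{-75 - 31} = 5 + \sqrt{-106} = 5 + i \sqrt{106} \approx 5.0 + 10.296 i$)
$M{\left(N \right)} = 4 + 3 N - i \sqrt{106}$ ($M{\left(N \right)} = \left(9 + N 3\right) - \left(5 + i \sqrt{106}\right) = \left(9 + 3 N\right) - \left(5 + i \sqrt{106}\right) = 4 + 3 N - i \sqrt{106}$)
$\frac{1}{-4579750 + 4311611} - - M{\left(k{\left(T \right)} \right)} = \frac{1}{-4579750 + 4311611} - - (4 + 3 \left(-258\right)^{2} - i \sqrt{106}) = \frac{1}{-268139} - - (4 + 3 \cdot 66564 - i \sqrt{106}) = - \frac{1}{268139} - - (4 + 199692 - i \sqrt{106}) = - \frac{1}{268139} - - (199696 - i \sqrt{106}) = - \frac{1}{268139} - \left(-199696 + i \sqrt{106}\right) = - \frac{1}{268139} + \left(199696 - i \sqrt{106}\right) = \frac{53546285743}{268139} - i \sqrt{106}$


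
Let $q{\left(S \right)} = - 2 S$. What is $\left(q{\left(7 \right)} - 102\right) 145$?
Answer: $-16820$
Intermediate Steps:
$\left(q{\left(7 \right)} - 102\right) 145 = \left(\left(-2\right) 7 - 102\right) 145 = \left(-14 - 102\right) 145 = \left(-116\right) 145 = -16820$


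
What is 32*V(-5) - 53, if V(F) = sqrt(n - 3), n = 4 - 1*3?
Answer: -53 + 32*I*sqrt(2) ≈ -53.0 + 45.255*I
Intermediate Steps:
n = 1 (n = 4 - 3 = 1)
V(F) = I*sqrt(2) (V(F) = sqrt(1 - 3) = sqrt(-2) = I*sqrt(2))
32*V(-5) - 53 = 32*(I*sqrt(2)) - 53 = 32*I*sqrt(2) - 53 = -53 + 32*I*sqrt(2)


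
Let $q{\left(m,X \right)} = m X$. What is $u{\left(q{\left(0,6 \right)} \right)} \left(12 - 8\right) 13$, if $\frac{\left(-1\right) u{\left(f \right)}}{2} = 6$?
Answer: $-624$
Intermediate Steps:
$q{\left(m,X \right)} = X m$
$u{\left(f \right)} = -12$ ($u{\left(f \right)} = \left(-2\right) 6 = -12$)
$u{\left(q{\left(0,6 \right)} \right)} \left(12 - 8\right) 13 = - 12 \left(12 - 8\right) 13 = \left(-12\right) 4 \cdot 13 = \left(-48\right) 13 = -624$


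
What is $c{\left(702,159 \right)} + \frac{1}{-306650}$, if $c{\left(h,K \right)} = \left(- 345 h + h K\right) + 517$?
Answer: $- \frac{39881365751}{306650} \approx -1.3006 \cdot 10^{5}$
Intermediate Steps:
$c{\left(h,K \right)} = 517 - 345 h + K h$ ($c{\left(h,K \right)} = \left(- 345 h + K h\right) + 517 = 517 - 345 h + K h$)
$c{\left(702,159 \right)} + \frac{1}{-306650} = \left(517 - 242190 + 159 \cdot 702\right) + \frac{1}{-306650} = \left(517 - 242190 + 111618\right) - \frac{1}{306650} = -130055 - \frac{1}{306650} = - \frac{39881365751}{306650}$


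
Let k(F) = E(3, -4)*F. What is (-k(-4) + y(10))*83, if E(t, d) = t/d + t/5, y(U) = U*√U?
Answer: -249/5 + 830*√10 ≈ 2574.9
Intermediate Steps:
y(U) = U^(3/2)
E(t, d) = t/5 + t/d (E(t, d) = t/d + t*(⅕) = t/d + t/5 = t/5 + t/d)
k(F) = -3*F/20 (k(F) = ((⅕)*3 + 3/(-4))*F = (⅗ + 3*(-¼))*F = (⅗ - ¾)*F = -3*F/20)
(-k(-4) + y(10))*83 = (-(-3)*(-4)/20 + 10^(3/2))*83 = (-1*⅗ + 10*√10)*83 = (-⅗ + 10*√10)*83 = -249/5 + 830*√10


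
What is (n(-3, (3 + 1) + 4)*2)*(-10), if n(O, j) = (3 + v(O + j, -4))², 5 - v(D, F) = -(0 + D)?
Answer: -3380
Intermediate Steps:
v(D, F) = 5 + D (v(D, F) = 5 - (-1)*(0 + D) = 5 - (-1)*D = 5 + D)
n(O, j) = (8 + O + j)² (n(O, j) = (3 + (5 + (O + j)))² = (3 + (5 + O + j))² = (8 + O + j)²)
(n(-3, (3 + 1) + 4)*2)*(-10) = ((8 - 3 + ((3 + 1) + 4))²*2)*(-10) = ((8 - 3 + (4 + 4))²*2)*(-10) = ((8 - 3 + 8)²*2)*(-10) = (13²*2)*(-10) = (169*2)*(-10) = 338*(-10) = -3380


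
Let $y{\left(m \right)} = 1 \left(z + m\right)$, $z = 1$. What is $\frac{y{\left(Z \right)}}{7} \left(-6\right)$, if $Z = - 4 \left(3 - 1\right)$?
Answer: $6$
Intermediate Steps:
$Z = -8$ ($Z = \left(-4\right) 2 = -8$)
$y{\left(m \right)} = 1 + m$ ($y{\left(m \right)} = 1 \left(1 + m\right) = 1 + m$)
$\frac{y{\left(Z \right)}}{7} \left(-6\right) = \frac{1 - 8}{7} \left(-6\right) = \left(-7\right) \frac{1}{7} \left(-6\right) = \left(-1\right) \left(-6\right) = 6$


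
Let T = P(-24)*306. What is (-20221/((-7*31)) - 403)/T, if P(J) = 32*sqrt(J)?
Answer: 1245*I*sqrt(6)/472192 ≈ 0.0064584*I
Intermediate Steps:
T = 19584*I*sqrt(6) (T = (32*sqrt(-24))*306 = (32*(2*I*sqrt(6)))*306 = (64*I*sqrt(6))*306 = 19584*I*sqrt(6) ≈ 47971.0*I)
(-20221/((-7*31)) - 403)/T = (-20221/((-7*31)) - 403)/((19584*I*sqrt(6))) = (-20221/(-217) - 403)*(-I*sqrt(6)/117504) = (-20221*(-1)/217 - 403)*(-I*sqrt(6)/117504) = (-277*(-73/217) - 403)*(-I*sqrt(6)/117504) = (20221/217 - 403)*(-I*sqrt(6)/117504) = -(-1245)*I*sqrt(6)/472192 = 1245*I*sqrt(6)/472192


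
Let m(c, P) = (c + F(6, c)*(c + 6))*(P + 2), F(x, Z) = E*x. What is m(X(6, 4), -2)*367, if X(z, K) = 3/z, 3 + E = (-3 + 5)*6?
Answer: 0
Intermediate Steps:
E = 9 (E = -3 + (-3 + 5)*6 = -3 + 2*6 = -3 + 12 = 9)
F(x, Z) = 9*x
m(c, P) = (2 + P)*(324 + 55*c) (m(c, P) = (c + (9*6)*(c + 6))*(P + 2) = (c + 54*(6 + c))*(2 + P) = (c + (324 + 54*c))*(2 + P) = (324 + 55*c)*(2 + P) = (2 + P)*(324 + 55*c))
m(X(6, 4), -2)*367 = (648 + 110*(3/6) + 324*(-2) + 55*(-2)*(3/6))*367 = (648 + 110*(3*(1/6)) - 648 + 55*(-2)*(3*(1/6)))*367 = (648 + 110*(1/2) - 648 + 55*(-2)*(1/2))*367 = (648 + 55 - 648 - 55)*367 = 0*367 = 0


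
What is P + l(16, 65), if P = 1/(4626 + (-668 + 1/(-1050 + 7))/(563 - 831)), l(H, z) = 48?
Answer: 62101467476/1293774749 ≈ 48.000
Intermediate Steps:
P = 279524/1293774749 (P = 1/(4626 + (-668 + 1/(-1043))/(-268)) = 1/(4626 + (-668 - 1/1043)*(-1/268)) = 1/(4626 - 696725/1043*(-1/268)) = 1/(4626 + 696725/279524) = 1/(1293774749/279524) = 279524/1293774749 ≈ 0.00021605)
P + l(16, 65) = 279524/1293774749 + 48 = 62101467476/1293774749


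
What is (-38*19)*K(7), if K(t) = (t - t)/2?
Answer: 0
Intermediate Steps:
K(t) = 0 (K(t) = 0*(1/2) = 0)
(-38*19)*K(7) = -38*19*0 = -722*0 = 0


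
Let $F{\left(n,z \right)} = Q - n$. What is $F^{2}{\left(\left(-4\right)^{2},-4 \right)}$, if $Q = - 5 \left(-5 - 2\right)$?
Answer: $361$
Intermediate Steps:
$Q = 35$ ($Q = - 5 \left(-5 - 2\right) = \left(-5\right) \left(-7\right) = 35$)
$F{\left(n,z \right)} = 35 - n$
$F^{2}{\left(\left(-4\right)^{2},-4 \right)} = \left(35 - \left(-4\right)^{2}\right)^{2} = \left(35 - 16\right)^{2} = 19^{2} = 361$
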